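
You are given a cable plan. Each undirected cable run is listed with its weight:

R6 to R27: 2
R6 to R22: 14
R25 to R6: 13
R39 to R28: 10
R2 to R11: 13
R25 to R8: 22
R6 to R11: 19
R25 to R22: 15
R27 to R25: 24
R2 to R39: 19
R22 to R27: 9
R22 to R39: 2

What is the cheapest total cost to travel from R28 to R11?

42

Settle nodes by increasing distance from R28:
R28: 0
R39: 10  (via R28)
R22: 12  (via R39)
R27: 21  (via R22)
R6: 23  (via R27)
R25: 27  (via R22)
R2: 29  (via R39)
R11: 42  (via R6)
Shortest route: R28–R39–R22–R27–R6–R11 = 42.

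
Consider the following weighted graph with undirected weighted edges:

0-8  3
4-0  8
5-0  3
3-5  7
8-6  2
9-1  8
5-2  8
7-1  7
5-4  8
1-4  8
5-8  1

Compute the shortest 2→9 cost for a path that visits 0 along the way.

Shortest 2→0: 2–5–0 = 11
Best 0 to 9: 0–4–1–9 costing 24
Total via 0: 11 + 24 = 35.

35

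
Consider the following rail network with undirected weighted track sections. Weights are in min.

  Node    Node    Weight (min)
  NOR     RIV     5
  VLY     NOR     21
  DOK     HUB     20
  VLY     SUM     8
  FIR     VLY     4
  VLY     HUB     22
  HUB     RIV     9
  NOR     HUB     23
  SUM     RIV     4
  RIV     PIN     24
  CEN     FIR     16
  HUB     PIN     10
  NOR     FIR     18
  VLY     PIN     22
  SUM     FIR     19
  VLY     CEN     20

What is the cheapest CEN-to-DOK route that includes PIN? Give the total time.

72 min

Best CEN to PIN: CEN–VLY–PIN costing 42
Best PIN to DOK: PIN–HUB–DOK costing 30
Total via PIN: 42 + 30 = 72 min.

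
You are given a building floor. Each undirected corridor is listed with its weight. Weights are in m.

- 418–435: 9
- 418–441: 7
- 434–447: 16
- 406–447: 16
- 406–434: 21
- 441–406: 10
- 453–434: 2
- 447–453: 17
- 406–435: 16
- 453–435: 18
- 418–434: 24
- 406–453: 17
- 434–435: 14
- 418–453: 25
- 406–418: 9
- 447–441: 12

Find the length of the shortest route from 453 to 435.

16 m

Compare a few routes:
453 → 406 → 435: 17+16 = 33
453 → 418 → 435: 25+9 = 34
453 → 434 → 435: 2+14 = 16
453 → 435: 18 = 18
Cheapest is 453 → 434 → 435 at 16 m.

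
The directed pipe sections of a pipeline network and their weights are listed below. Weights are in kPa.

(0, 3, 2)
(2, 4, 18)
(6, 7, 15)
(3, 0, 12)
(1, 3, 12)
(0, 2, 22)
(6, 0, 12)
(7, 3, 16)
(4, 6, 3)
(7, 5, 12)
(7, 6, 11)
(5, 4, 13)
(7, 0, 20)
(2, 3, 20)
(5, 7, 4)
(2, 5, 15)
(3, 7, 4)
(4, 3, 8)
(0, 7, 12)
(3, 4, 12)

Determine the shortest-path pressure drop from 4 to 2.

Shortest distances from 4:
4: 0
6: 3  (via 4)
3: 8  (via 4)
7: 12  (via 3)
0: 15  (via 6)
5: 24  (via 7)
2: 37  (via 0)
Shortest route: 4 → 6 → 0 → 2 = 37 kPa.

37 kPa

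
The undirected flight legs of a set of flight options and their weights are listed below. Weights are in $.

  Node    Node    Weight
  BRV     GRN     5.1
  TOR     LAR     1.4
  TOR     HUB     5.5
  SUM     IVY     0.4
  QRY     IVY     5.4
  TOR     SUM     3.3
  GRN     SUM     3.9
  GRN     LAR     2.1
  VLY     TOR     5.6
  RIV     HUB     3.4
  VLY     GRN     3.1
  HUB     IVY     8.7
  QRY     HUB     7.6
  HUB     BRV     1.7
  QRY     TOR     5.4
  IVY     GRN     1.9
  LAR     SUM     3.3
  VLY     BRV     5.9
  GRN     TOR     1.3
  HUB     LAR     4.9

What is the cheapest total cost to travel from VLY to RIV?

$11

Compare a few routes:
VLY - GRN - LAR - HUB - RIV: 3.1+2.1+4.9+3.4 = 13.5
VLY - BRV - HUB - RIV: 5.9+1.7+3.4 = 11
VLY - GRN - TOR - HUB - RIV: 3.1+1.3+5.5+3.4 = 13.3
VLY - GRN - BRV - HUB - RIV: 3.1+5.1+1.7+3.4 = 13.3
Cheapest is VLY - BRV - HUB - RIV at $11.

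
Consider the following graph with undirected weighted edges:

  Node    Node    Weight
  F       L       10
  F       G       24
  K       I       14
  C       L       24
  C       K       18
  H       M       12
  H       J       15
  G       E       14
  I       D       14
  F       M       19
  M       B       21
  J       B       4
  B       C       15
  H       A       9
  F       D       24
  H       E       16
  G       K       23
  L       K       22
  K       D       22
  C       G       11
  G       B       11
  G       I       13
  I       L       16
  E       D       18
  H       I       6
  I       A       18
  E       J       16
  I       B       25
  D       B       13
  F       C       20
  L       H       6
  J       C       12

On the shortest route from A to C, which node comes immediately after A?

Compare a few routes:
A–H–I–G–C: 9+6+13+11 = 39
A–I–G–C: 18+13+11 = 42
A–H–L–C: 9+6+24 = 39
A–H–J–C: 9+15+12 = 36
The minimum is 36 via A–H–J–C.
So from A the first move is to H.

H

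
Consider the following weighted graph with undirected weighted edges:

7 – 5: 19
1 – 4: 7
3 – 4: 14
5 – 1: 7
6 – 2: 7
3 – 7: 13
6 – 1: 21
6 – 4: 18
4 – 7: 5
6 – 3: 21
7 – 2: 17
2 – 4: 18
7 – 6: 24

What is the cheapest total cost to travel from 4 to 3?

Running Dijkstra from 4:
4: 0
7: 5  (via 4)
1: 7  (via 4)
3: 14  (via 4)
Shortest route: 4–3 = 14.

14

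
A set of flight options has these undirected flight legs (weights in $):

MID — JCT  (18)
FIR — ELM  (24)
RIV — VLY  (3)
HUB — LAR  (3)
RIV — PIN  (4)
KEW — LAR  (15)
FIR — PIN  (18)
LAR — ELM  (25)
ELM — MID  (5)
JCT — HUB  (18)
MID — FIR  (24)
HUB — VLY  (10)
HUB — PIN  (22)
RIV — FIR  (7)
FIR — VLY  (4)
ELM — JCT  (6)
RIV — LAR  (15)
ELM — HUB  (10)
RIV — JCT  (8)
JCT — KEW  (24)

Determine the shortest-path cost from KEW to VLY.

Shortest distances from KEW:
KEW: 0
LAR: 15  (via KEW)
HUB: 18  (via LAR)
JCT: 24  (via KEW)
VLY: 28  (via HUB)
Shortest route: KEW → LAR → HUB → VLY = $28.

$28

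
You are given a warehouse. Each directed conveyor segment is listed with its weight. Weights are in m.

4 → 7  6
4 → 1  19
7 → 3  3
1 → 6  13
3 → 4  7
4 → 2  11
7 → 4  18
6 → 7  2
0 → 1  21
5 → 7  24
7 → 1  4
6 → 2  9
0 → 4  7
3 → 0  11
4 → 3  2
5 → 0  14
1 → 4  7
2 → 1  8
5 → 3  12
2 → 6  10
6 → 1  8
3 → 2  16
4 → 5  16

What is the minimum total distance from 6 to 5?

Enumerating some paths:
6 → 7 → 1 → 4 → 5: 2+4+7+16 = 29
6 → 1 → 4 → 5: 8+7+16 = 31
6 → 7 → 3 → 4 → 5: 2+3+7+16 = 28
The minimum is 28 m via 6 → 7 → 3 → 4 → 5.

28 m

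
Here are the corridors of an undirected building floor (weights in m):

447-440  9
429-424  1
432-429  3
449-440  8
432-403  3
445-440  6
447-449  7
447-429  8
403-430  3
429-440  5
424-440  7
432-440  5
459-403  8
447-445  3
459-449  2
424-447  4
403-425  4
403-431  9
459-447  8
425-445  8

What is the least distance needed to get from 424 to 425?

Shortest distances from 424:
424: 0
429: 1  (via 424)
432: 4  (via 429)
447: 4  (via 424)
440: 6  (via 429)
445: 7  (via 447)
403: 7  (via 432)
430: 10  (via 403)
425: 11  (via 403)
Shortest route: 424 → 429 → 432 → 403 → 425 = 11 m.

11 m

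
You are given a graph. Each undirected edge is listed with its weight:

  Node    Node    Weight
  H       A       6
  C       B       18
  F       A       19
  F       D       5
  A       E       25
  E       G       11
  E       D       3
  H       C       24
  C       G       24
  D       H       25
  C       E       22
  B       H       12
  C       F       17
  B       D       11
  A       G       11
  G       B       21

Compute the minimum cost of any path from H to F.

25

Compare a few routes:
H - A - F: 6+19 = 25
H - D - F: 25+5 = 30
H - B - D - F: 12+11+5 = 28
H - A - G - E - D - F: 6+11+11+3+5 = 36
The minimum is 25 via H - A - F.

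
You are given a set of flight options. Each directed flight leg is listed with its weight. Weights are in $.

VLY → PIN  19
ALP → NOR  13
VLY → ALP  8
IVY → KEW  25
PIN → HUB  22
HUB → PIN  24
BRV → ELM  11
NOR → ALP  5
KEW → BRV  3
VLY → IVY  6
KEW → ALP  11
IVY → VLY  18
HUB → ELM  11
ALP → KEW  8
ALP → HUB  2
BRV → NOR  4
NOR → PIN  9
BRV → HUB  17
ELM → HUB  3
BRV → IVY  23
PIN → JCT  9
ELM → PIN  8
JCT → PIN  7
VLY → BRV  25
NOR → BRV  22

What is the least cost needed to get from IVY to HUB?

Compare a few routes:
IVY - KEW - ALP - HUB: 25+11+2 = 38
IVY - KEW - BRV - NOR - ALP - HUB: 25+3+4+5+2 = 39
IVY - VLY - ALP - HUB: 18+8+2 = 28
Cheapest is IVY - VLY - ALP - HUB at $28.

$28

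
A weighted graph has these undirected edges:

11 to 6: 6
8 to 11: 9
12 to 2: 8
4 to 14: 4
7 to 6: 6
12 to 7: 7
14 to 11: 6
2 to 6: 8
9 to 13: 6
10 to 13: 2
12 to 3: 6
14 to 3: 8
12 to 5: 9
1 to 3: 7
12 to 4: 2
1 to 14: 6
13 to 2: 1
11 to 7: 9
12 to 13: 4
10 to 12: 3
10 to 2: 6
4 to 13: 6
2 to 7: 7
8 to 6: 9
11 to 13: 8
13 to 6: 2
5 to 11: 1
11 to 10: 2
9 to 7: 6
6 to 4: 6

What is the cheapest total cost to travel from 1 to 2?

Enumerating some paths:
1 → 14 → 4 → 12 → 10 → 13 → 2: 6+4+2+3+2+1 = 18
1 → 3 → 12 → 13 → 2: 7+6+4+1 = 18
1 → 14 → 4 → 13 → 2: 6+4+6+1 = 17
The minimum is 17 via 1 → 14 → 4 → 13 → 2.

17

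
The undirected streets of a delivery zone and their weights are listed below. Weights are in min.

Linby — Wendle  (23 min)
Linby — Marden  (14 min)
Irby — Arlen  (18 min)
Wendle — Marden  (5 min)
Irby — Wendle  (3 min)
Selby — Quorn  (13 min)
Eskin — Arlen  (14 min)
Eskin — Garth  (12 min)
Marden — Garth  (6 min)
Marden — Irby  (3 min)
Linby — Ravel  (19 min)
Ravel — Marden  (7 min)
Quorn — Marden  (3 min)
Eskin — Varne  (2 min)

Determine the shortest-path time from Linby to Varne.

Candidate routes:
Linby–Ravel–Marden–Garth–Eskin–Varne: 19+7+6+12+2 = 46
Linby–Wendle–Marden–Garth–Eskin–Varne: 23+5+6+12+2 = 48
Linby–Marden–Garth–Eskin–Varne: 14+6+12+2 = 34
Cheapest is Linby–Marden–Garth–Eskin–Varne at 34 min.

34 min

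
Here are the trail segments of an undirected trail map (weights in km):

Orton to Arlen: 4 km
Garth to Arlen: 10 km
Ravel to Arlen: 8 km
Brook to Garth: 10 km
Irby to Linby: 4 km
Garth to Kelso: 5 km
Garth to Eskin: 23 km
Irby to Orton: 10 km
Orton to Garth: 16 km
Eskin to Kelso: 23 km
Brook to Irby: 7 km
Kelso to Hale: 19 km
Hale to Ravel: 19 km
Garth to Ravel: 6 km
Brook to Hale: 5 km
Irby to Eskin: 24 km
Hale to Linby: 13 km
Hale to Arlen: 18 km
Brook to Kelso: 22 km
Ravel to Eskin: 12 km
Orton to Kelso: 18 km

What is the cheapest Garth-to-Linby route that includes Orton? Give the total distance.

28 km

Shortest Garth→Orton: Garth–Arlen–Orton = 14
Best Orton to Linby: Orton–Irby–Linby costing 14
Total via Orton: 14 + 14 = 28 km.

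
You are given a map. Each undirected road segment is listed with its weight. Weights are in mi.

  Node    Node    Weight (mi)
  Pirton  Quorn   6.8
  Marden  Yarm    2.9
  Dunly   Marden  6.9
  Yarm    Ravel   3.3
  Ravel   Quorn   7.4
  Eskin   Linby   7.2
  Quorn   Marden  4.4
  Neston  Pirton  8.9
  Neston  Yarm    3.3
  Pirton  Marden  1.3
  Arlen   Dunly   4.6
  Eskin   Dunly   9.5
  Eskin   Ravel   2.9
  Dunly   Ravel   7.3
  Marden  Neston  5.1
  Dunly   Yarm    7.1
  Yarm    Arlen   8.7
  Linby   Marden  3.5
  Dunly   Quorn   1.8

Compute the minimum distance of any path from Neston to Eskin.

Shortest distances from Neston:
Neston: 0
Yarm: 3.3  (via Neston)
Marden: 5.1  (via Neston)
Pirton: 6.4  (via Marden)
Ravel: 6.6  (via Yarm)
Linby: 8.6  (via Marden)
Eskin: 9.5  (via Ravel)
Shortest route: Neston–Yarm–Ravel–Eskin = 9.5 mi.

9.5 mi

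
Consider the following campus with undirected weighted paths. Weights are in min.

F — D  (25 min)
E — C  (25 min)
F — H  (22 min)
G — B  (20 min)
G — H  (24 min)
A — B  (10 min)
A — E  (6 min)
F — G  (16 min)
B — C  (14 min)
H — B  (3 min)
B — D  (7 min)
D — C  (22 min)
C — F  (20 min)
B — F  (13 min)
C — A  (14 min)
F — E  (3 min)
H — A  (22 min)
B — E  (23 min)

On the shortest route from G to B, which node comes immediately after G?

B

Compare a few routes:
G → H → B: 24+3 = 27
G → B: 20 = 20
G → F → B: 16+13 = 29
The minimum is 20 min via G → B.
So from G the first move is to B.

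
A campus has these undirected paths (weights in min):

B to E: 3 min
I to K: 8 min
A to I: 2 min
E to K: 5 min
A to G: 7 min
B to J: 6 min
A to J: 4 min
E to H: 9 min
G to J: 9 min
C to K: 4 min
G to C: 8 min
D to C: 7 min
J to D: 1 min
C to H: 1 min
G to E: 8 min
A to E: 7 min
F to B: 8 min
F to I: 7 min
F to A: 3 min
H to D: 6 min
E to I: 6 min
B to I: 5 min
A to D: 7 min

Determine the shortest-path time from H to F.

14 min

Candidate routes:
H → D → J → A → F: 6+1+4+3 = 14
H → C → D → J → A → F: 1+7+1+4+3 = 16
H → D → A → F: 6+7+3 = 16
Cheapest is H → D → J → A → F at 14 min.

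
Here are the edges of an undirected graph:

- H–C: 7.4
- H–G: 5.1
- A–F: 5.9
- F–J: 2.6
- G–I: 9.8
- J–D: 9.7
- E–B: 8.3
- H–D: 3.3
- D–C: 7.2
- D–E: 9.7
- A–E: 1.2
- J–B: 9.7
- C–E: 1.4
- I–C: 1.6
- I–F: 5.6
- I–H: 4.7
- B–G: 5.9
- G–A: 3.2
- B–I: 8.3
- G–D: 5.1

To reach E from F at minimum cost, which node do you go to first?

A

Candidate routes:
F - I - C - E: 5.6+1.6+1.4 = 8.6
F - A - E: 5.9+1.2 = 7.1
Cheapest is F - A - E at 7.1.
So from F the first move is to A.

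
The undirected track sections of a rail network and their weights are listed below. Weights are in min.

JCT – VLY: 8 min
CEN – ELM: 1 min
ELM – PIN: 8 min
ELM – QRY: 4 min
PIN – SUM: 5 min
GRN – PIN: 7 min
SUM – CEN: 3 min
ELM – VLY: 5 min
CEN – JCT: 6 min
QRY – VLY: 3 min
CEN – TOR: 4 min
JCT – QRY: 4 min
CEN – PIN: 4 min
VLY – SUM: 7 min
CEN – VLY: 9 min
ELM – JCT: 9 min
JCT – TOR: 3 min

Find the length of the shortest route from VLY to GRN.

17 min

Candidate routes:
VLY - ELM - CEN - PIN - GRN: 5+1+4+7 = 17
VLY - QRY - ELM - CEN - PIN - GRN: 3+4+1+4+7 = 19
VLY - SUM - PIN - GRN: 7+5+7 = 19
Cheapest is VLY - ELM - CEN - PIN - GRN at 17 min.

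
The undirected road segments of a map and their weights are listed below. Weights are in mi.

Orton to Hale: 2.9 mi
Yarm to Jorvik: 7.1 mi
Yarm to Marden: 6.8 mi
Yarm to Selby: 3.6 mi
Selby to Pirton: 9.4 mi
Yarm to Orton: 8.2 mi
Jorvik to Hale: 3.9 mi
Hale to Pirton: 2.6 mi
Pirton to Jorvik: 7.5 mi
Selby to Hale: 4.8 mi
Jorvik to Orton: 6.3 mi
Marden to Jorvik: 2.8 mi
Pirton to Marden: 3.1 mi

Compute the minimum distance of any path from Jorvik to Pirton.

5.9 mi

Compare a few routes:
Jorvik - Pirton: 7.5 = 7.5
Jorvik - Marden - Pirton: 2.8+3.1 = 5.9
Jorvik - Hale - Pirton: 3.9+2.6 = 6.5
Cheapest is Jorvik - Marden - Pirton at 5.9 mi.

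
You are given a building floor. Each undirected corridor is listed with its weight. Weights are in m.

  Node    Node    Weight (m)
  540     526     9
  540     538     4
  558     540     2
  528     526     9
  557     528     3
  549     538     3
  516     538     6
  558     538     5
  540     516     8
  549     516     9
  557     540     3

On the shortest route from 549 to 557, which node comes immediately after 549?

Compare a few routes:
549 - 538 - 540 - 557: 3+4+3 = 10
549 - 516 - 540 - 557: 9+8+3 = 20
549 - 538 - 558 - 540 - 557: 3+5+2+3 = 13
The minimum is 10 m via 549 - 538 - 540 - 557.
So from 549 the first move is to 538.

538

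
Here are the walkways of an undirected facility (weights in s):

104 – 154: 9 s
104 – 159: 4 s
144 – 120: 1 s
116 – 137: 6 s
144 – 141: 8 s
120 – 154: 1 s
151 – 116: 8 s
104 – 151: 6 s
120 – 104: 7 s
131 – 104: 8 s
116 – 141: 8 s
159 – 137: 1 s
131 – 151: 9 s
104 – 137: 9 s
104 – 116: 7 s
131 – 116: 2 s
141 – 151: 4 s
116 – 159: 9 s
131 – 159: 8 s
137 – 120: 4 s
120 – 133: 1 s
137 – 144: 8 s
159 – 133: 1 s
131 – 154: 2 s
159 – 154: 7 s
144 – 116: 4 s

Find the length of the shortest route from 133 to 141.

10 s

Enumerating some paths:
133 - 120 - 144 - 141: 1+1+8 = 10
133 - 120 - 154 - 131 - 116 - 141: 1+1+2+2+8 = 14
133 - 159 - 137 - 120 - 144 - 141: 1+1+4+1+8 = 15
133 - 120 - 144 - 116 - 141: 1+1+4+8 = 14
The minimum is 10 s via 133 - 120 - 144 - 141.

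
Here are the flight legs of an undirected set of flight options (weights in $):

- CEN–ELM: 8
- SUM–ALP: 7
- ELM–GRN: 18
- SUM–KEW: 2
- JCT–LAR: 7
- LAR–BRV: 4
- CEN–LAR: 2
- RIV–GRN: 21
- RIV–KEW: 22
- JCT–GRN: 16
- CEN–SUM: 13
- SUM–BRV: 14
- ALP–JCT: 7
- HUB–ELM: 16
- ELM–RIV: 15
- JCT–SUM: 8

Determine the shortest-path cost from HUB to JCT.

$33

Running Dijkstra from HUB:
HUB: 0
ELM: 16  (via HUB)
CEN: 24  (via ELM)
LAR: 26  (via CEN)
BRV: 30  (via LAR)
RIV: 31  (via ELM)
JCT: 33  (via LAR)
Shortest route: HUB–ELM–CEN–LAR–JCT = $33.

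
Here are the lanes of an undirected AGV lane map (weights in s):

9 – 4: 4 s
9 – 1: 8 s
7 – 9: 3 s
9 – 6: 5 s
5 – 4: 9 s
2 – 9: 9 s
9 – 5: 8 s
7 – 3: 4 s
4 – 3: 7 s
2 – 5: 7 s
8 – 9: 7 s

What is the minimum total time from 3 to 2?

Settle nodes by increasing distance from 3:
3: 0
7: 4  (via 3)
4: 7  (via 3)
9: 7  (via 7)
6: 12  (via 9)
8: 14  (via 9)
1: 15  (via 9)
5: 15  (via 9)
2: 16  (via 9)
Shortest route: 3–7–9–2 = 16 s.

16 s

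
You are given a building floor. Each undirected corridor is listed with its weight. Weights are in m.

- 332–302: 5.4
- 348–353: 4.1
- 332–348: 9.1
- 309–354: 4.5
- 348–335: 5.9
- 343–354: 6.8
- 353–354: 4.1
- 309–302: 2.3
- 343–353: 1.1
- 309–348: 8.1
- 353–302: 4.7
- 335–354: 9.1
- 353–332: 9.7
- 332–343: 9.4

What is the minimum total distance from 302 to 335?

14.7 m

Enumerating some paths:
302–309–354–335: 2.3+4.5+9.1 = 15.9
302–353–348–335: 4.7+4.1+5.9 = 14.7
Cheapest is 302–353–348–335 at 14.7 m.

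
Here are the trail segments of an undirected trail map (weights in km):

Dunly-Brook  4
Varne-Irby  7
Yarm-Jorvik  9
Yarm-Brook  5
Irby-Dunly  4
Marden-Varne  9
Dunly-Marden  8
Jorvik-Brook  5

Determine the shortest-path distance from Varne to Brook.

Running Dijkstra from Varne:
Varne: 0
Irby: 7  (via Varne)
Marden: 9  (via Varne)
Dunly: 11  (via Irby)
Brook: 15  (via Dunly)
Shortest route: Varne–Irby–Dunly–Brook = 15 km.

15 km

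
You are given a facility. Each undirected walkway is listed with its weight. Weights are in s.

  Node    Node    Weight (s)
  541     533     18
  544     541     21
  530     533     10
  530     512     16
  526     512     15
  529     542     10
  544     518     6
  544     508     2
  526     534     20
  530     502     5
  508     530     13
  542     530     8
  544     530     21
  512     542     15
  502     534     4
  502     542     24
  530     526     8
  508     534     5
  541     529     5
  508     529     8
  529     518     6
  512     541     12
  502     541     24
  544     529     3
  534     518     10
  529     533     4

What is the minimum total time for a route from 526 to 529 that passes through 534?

Best 526 to 534: 526 → 530 → 502 → 534 costing 17
Shortest 534→529: 534 → 508 → 544 → 529 = 10
Total via 534: 17 + 10 = 27 s.

27 s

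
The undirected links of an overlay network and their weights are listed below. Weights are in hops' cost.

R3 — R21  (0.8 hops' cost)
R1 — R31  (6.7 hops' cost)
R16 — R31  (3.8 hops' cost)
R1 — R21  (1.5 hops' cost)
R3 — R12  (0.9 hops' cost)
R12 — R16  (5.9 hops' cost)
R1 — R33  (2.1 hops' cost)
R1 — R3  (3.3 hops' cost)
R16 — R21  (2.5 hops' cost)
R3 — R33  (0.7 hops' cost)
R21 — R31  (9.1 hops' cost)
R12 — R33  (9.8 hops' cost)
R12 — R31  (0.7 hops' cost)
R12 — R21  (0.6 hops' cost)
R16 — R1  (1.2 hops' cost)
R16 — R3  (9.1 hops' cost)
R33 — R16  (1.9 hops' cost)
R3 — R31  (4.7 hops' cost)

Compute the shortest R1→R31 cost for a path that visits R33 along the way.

Best R1 to R33: R1 → R33 costing 2.1
Best R33 to R31: R33 → R3 → R12 → R31 costing 2.3
Total via R33: 2.1 + 2.3 = 4.4 hops' cost.

4.4 hops' cost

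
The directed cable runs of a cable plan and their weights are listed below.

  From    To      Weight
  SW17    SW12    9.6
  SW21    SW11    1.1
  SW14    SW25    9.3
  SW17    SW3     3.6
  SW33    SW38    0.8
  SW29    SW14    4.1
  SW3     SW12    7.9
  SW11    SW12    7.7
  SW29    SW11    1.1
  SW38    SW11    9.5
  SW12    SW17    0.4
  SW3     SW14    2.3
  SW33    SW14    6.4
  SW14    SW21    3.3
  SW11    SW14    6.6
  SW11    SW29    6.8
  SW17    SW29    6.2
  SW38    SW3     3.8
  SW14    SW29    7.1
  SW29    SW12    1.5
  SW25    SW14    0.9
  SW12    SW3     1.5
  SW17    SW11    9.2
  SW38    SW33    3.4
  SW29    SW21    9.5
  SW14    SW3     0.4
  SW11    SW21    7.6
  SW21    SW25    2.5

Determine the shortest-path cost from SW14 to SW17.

Shortest distances from SW14:
SW14: 0
SW3: 0.4  (via SW14)
SW21: 3.3  (via SW14)
SW11: 4.4  (via SW21)
SW25: 5.8  (via SW21)
SW29: 7.1  (via SW14)
SW12: 8.3  (via SW3)
SW17: 8.7  (via SW12)
Shortest route: SW14 → SW3 → SW12 → SW17 = 8.7.

8.7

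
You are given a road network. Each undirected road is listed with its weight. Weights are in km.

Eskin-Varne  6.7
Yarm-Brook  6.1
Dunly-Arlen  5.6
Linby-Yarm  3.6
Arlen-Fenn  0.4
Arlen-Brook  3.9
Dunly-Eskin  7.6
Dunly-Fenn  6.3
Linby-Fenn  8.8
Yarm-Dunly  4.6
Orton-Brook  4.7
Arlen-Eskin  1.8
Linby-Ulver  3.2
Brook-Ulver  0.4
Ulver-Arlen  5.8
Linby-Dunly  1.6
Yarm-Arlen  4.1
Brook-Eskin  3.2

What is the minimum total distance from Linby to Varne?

Compare a few routes:
Linby - Ulver - Brook - Eskin - Varne: 3.2+0.4+3.2+6.7 = 13.5
Linby - Dunly - Eskin - Varne: 1.6+7.6+6.7 = 15.9
Linby - Dunly - Arlen - Eskin - Varne: 1.6+5.6+1.8+6.7 = 15.7
Linby - Ulver - Brook - Arlen - Eskin - Varne: 3.2+0.4+3.9+1.8+6.7 = 16
The minimum is 13.5 km via Linby - Ulver - Brook - Eskin - Varne.

13.5 km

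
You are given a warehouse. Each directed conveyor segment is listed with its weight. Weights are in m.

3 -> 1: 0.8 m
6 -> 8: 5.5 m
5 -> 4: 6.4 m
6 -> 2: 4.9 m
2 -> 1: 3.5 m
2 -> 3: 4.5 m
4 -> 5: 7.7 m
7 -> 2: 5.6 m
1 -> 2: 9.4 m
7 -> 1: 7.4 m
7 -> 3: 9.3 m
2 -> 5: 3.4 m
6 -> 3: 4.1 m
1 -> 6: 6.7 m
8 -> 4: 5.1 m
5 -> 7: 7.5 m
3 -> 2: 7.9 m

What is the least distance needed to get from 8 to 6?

Enumerating some paths:
8 - 4 - 5 - 7 - 3 - 1 - 6: 5.1+7.7+7.5+9.3+0.8+6.7 = 37.1
8 - 4 - 5 - 7 - 1 - 6: 5.1+7.7+7.5+7.4+6.7 = 34.4
8 - 4 - 5 - 7 - 2 - 1 - 6: 5.1+7.7+7.5+5.6+3.5+6.7 = 36.1
The minimum is 34.4 m via 8 - 4 - 5 - 7 - 1 - 6.

34.4 m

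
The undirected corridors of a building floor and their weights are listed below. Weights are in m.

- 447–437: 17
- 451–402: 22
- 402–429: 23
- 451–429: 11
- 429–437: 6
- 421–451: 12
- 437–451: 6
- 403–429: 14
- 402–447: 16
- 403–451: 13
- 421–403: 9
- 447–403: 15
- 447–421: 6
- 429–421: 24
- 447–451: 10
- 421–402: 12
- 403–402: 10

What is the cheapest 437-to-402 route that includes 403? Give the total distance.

Best 437 to 403: 437–451–403 costing 19
Best 403 to 402: 403–402 costing 10
Total via 403: 19 + 10 = 29 m.

29 m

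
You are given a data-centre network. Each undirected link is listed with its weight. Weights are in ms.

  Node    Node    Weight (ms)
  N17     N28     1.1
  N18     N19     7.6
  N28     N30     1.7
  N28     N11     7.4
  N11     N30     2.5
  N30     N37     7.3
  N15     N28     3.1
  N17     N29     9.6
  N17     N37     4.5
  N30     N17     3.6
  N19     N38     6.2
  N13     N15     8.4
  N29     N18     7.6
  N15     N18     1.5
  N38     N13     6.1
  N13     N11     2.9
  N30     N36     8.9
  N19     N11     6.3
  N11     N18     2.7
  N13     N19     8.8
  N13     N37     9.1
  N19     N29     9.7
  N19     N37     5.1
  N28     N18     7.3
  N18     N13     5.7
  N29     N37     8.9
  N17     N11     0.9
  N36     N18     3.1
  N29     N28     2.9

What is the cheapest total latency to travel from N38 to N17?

9.9 ms

Shortest distances from N38:
N38: 0
N13: 6.1  (via N38)
N19: 6.2  (via N38)
N11: 9  (via N13)
N17: 9.9  (via N11)
Shortest route: N38 → N13 → N11 → N17 = 9.9 ms.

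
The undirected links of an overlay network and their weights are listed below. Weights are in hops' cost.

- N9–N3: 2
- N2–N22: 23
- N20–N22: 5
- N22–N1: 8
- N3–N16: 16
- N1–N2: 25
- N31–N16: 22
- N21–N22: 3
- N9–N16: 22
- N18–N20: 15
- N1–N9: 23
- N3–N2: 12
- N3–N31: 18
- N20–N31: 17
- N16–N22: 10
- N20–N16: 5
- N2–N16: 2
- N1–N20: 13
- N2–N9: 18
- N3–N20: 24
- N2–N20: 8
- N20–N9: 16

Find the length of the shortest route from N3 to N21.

26 hops' cost

Enumerating some paths:
N3 - N2 - N20 - N22 - N21: 12+8+5+3 = 28
N3 - N2 - N16 - N22 - N21: 12+2+10+3 = 27
N3 - N2 - N16 - N20 - N22 - N21: 12+2+5+5+3 = 27
N3 - N9 - N20 - N22 - N21: 2+16+5+3 = 26
Cheapest is N3 - N9 - N20 - N22 - N21 at 26 hops' cost.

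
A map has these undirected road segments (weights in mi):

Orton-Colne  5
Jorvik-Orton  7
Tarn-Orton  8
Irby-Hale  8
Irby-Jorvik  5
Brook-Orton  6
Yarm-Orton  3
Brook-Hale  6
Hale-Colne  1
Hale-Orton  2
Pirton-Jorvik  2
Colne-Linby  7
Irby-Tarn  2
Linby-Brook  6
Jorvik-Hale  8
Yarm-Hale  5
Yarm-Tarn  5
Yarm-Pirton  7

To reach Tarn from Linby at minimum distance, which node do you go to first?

Candidate routes:
Linby–Colne–Hale–Orton–Tarn: 7+1+2+8 = 18
Linby–Brook–Orton–Tarn: 6+6+8 = 20
Linby–Colne–Orton–Yarm–Tarn: 7+5+3+5 = 20
Linby–Brook–Orton–Yarm–Tarn: 6+6+3+5 = 20
The minimum is 18 mi via Linby–Colne–Hale–Orton–Tarn.
So from Linby the first move is to Colne.

Colne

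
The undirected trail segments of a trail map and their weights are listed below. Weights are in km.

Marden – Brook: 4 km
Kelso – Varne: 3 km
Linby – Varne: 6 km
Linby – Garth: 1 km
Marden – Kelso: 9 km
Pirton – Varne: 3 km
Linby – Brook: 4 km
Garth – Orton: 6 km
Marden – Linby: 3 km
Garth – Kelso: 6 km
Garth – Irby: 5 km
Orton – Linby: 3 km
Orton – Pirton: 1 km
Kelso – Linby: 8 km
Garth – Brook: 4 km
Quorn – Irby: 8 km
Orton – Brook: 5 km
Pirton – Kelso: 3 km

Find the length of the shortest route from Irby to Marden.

Settle nodes by increasing distance from Irby:
Irby: 0
Garth: 5  (via Irby)
Linby: 6  (via Garth)
Quorn: 8  (via Irby)
Brook: 9  (via Garth)
Marden: 9  (via Linby)
Shortest route: Irby–Garth–Linby–Marden = 9 km.

9 km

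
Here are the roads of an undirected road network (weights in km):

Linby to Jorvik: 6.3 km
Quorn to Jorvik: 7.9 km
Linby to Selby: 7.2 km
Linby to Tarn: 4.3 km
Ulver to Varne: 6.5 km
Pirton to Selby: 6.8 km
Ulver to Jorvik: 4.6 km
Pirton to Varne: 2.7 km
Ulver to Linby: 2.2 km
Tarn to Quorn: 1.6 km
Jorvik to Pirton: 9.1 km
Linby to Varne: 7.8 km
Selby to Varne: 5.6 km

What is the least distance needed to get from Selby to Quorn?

Running Dijkstra from Selby:
Selby: 0
Varne: 5.6  (via Selby)
Pirton: 6.8  (via Selby)
Linby: 7.2  (via Selby)
Ulver: 9.4  (via Linby)
Tarn: 11.5  (via Linby)
Quorn: 13.1  (via Tarn)
Shortest route: Selby → Linby → Tarn → Quorn = 13.1 km.

13.1 km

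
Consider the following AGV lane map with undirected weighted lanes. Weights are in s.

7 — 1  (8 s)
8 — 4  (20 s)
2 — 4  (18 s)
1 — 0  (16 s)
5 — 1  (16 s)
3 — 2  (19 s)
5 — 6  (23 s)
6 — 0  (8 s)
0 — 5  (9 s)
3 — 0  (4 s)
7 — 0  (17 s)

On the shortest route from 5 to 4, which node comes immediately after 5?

0

Candidate routes:
5 → 6 → 0 → 3 → 2 → 4: 23+8+4+19+18 = 72
5 → 1 → 0 → 3 → 2 → 4: 16+16+4+19+18 = 73
5 → 0 → 3 → 2 → 4: 9+4+19+18 = 50
Cheapest is 5 → 0 → 3 → 2 → 4 at 50 s.
So from 5 the first move is to 0.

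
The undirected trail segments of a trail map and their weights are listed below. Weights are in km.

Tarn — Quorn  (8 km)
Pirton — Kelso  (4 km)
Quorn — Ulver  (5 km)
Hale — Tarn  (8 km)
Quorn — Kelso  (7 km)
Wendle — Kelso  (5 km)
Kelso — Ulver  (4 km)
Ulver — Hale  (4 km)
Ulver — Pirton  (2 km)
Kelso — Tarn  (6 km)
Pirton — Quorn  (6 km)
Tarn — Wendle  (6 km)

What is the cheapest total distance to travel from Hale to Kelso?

8 km

Shortest distances from Hale:
Hale: 0
Ulver: 4  (via Hale)
Pirton: 6  (via Ulver)
Kelso: 8  (via Ulver)
Shortest route: Hale–Ulver–Kelso = 8 km.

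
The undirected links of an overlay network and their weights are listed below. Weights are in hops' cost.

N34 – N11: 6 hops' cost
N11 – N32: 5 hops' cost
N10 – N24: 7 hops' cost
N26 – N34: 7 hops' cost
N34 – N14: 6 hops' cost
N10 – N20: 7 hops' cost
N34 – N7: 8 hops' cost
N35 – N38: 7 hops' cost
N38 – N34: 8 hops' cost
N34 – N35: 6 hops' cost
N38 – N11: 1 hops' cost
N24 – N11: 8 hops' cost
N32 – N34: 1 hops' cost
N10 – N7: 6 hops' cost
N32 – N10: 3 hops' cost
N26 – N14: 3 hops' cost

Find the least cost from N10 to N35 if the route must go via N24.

23 hops' cost

Best N10 to N24: N10 → N24 costing 7
Shortest N24→N35: N24 → N11 → N38 → N35 = 16
Total via N24: 7 + 16 = 23 hops' cost.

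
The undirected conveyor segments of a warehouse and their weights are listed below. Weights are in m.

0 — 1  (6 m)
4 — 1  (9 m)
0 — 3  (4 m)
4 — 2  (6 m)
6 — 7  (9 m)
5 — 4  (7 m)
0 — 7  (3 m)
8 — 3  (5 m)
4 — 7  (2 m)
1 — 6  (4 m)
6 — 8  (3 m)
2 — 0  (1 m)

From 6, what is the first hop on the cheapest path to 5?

7

Enumerating some paths:
6–1–4–5: 4+9+7 = 20
6–1–0–7–4–5: 4+6+3+2+7 = 22
6–8–3–0–7–4–5: 3+5+4+3+2+7 = 24
6–7–4–5: 9+2+7 = 18
Cheapest is 6–7–4–5 at 18 m.
So from 6 the first move is to 7.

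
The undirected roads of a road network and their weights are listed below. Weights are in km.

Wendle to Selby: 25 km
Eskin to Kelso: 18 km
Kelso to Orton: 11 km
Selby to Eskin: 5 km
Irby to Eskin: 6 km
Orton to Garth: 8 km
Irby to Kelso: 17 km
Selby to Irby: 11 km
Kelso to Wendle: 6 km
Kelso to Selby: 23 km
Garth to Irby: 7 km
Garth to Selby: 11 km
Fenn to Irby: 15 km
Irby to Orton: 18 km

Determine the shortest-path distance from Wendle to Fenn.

Compare a few routes:
Wendle - Kelso - Irby - Fenn: 6+17+15 = 38
Wendle - Kelso - Eskin - Irby - Fenn: 6+18+6+15 = 45
Wendle - Kelso - Orton - Garth - Irby - Fenn: 6+11+8+7+15 = 47
The minimum is 38 km via Wendle - Kelso - Irby - Fenn.

38 km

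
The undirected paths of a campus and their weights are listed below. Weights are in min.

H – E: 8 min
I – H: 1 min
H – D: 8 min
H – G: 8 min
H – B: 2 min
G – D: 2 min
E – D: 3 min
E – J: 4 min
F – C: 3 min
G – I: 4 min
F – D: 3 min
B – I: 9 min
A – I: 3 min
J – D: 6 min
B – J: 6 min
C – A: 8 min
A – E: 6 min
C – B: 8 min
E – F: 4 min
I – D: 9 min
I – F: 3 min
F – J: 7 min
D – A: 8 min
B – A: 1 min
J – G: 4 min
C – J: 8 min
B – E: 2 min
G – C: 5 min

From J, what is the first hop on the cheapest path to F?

F

Compare a few routes:
J - G - D - F: 4+2+3 = 9
J - F: 7 = 7
J - D - F: 6+3 = 9
J - E - F: 4+4 = 8
Cheapest is J - F at 7 min.
So from J the first move is to F.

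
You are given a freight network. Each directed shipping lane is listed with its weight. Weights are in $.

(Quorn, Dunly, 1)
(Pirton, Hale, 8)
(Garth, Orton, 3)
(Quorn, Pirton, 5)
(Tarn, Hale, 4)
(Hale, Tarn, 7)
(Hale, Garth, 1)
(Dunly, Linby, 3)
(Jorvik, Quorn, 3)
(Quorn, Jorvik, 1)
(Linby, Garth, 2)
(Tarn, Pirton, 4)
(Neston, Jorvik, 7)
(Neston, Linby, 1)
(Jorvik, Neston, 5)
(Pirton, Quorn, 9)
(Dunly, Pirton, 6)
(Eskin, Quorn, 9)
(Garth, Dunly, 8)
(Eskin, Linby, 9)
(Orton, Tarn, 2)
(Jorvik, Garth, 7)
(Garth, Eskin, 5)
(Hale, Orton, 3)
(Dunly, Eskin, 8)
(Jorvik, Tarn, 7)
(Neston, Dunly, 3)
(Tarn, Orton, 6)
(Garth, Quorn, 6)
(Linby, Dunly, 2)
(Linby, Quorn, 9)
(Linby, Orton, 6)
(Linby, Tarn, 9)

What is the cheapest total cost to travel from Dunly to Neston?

$17

Settle nodes by increasing distance from Dunly:
Dunly: 0
Linby: 3  (via Dunly)
Garth: 5  (via Linby)
Pirton: 6  (via Dunly)
Orton: 8  (via Garth)
Eskin: 8  (via Dunly)
Tarn: 10  (via Orton)
Quorn: 11  (via Garth)
Jorvik: 12  (via Quorn)
Hale: 14  (via Pirton)
Neston: 17  (via Jorvik)
Shortest route: Dunly → Linby → Garth → Quorn → Jorvik → Neston = $17.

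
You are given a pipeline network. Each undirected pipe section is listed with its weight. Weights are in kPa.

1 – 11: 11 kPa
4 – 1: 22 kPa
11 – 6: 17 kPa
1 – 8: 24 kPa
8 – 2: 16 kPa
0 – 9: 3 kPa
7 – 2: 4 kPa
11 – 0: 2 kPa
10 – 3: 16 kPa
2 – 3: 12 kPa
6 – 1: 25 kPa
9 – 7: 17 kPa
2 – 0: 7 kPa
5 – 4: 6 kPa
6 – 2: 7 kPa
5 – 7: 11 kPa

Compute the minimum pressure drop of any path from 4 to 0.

28 kPa

Candidate routes:
4 - 5 - 7 - 2 - 0: 6+11+4+7 = 28
4 - 1 - 11 - 0: 22+11+2 = 35
The minimum is 28 kPa via 4 - 5 - 7 - 2 - 0.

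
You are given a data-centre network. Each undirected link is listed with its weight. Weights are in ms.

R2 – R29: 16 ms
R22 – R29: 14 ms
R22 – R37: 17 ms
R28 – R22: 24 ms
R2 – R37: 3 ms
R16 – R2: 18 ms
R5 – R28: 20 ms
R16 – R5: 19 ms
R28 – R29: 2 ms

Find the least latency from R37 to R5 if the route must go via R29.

41 ms

Best R37 to R29: R37 → R2 → R29 costing 19
Best R29 to R5: R29 → R28 → R5 costing 22
Total via R29: 19 + 22 = 41 ms.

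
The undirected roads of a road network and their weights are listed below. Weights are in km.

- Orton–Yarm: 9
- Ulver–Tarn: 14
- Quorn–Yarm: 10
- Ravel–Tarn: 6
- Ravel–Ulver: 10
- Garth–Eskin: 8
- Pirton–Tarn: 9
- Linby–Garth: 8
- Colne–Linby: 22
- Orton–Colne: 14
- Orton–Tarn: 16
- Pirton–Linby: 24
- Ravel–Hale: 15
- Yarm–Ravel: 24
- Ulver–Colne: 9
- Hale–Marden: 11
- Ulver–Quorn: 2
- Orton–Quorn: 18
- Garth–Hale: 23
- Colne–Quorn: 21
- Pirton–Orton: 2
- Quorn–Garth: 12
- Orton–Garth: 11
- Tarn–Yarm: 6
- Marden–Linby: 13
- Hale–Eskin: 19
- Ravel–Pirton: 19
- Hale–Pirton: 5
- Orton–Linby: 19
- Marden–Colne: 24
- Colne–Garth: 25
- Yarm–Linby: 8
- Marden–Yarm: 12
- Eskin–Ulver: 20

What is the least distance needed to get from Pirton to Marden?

16 km

Settle nodes by increasing distance from Pirton:
Pirton: 0
Orton: 2  (via Pirton)
Hale: 5  (via Pirton)
Tarn: 9  (via Pirton)
Yarm: 11  (via Orton)
Garth: 13  (via Orton)
Ravel: 15  (via Tarn)
Colne: 16  (via Orton)
Marden: 16  (via Hale)
Shortest route: Pirton–Hale–Marden = 16 km.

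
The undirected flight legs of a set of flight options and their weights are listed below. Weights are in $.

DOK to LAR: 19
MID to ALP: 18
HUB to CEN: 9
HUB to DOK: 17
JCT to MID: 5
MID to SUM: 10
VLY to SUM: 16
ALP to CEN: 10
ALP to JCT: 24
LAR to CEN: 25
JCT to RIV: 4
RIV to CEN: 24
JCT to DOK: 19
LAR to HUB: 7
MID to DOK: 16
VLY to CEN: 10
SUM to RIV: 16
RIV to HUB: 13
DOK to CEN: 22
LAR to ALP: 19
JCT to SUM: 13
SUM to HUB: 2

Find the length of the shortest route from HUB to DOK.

$17

Running Dijkstra from HUB:
HUB: 0
SUM: 2  (via HUB)
LAR: 7  (via HUB)
CEN: 9  (via HUB)
MID: 12  (via SUM)
RIV: 13  (via HUB)
JCT: 15  (via SUM)
DOK: 17  (via HUB)
Shortest route: HUB–DOK = $17.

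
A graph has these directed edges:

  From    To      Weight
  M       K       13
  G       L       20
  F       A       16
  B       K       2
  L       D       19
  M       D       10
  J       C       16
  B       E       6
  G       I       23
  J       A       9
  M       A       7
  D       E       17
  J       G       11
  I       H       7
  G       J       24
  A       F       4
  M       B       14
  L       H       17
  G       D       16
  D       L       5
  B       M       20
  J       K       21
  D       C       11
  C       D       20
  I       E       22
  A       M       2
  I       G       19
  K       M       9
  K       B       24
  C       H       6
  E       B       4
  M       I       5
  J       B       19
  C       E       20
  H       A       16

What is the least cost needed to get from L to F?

Candidate routes:
L → D → C → H → A → F: 19+11+6+16+4 = 56
L → H → A → F: 17+16+4 = 37
L → D → E → B → K → M → A → F: 19+17+4+2+9+7+4 = 62
Cheapest is L → H → A → F at 37.

37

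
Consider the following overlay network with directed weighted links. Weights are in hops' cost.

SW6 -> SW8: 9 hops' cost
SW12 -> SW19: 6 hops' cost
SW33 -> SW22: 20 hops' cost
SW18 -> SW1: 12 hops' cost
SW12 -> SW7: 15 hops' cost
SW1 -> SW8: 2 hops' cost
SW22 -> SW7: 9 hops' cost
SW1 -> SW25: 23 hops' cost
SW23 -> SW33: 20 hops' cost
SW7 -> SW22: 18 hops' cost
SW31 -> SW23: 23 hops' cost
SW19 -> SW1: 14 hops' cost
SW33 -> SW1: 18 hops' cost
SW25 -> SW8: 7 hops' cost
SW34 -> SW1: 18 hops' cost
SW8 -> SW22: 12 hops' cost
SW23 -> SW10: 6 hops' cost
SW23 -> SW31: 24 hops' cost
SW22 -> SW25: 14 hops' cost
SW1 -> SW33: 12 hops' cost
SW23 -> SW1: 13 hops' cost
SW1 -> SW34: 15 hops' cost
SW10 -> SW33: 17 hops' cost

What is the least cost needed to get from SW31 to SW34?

Enumerating some paths:
SW31–SW23–SW1–SW34: 23+13+15 = 51
SW31–SW23–SW10–SW33–SW1–SW34: 23+6+17+18+15 = 79
SW31–SW23–SW33–SW1–SW34: 23+20+18+15 = 76
The minimum is 51 hops' cost via SW31–SW23–SW1–SW34.

51 hops' cost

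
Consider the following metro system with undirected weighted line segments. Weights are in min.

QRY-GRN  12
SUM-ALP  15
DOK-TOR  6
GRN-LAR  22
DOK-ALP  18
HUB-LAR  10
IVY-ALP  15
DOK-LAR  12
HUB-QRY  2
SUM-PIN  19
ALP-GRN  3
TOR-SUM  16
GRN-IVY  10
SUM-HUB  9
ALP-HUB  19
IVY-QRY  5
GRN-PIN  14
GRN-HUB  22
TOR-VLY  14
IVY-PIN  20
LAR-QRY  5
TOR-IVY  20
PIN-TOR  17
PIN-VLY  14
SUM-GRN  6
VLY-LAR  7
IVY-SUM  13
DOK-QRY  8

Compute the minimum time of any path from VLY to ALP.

Candidate routes:
VLY → LAR → QRY → GRN → ALP: 7+5+12+3 = 27
VLY → PIN → GRN → ALP: 14+14+3 = 31
VLY → LAR → QRY → IVY → GRN → ALP: 7+5+5+10+3 = 30
The minimum is 27 min via VLY → LAR → QRY → GRN → ALP.

27 min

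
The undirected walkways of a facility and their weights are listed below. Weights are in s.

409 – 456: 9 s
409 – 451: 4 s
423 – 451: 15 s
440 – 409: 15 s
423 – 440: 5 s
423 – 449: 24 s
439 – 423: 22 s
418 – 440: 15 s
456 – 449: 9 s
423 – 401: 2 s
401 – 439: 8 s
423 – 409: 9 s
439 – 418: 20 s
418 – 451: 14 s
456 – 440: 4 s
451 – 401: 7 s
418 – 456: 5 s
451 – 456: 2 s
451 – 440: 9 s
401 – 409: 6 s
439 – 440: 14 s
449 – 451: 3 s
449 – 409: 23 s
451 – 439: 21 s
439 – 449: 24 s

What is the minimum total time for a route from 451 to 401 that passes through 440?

Shortest 451→440: 451 → 456 → 440 = 6
Best 440 to 401: 440 → 423 → 401 costing 7
Total via 440: 6 + 7 = 13 s.

13 s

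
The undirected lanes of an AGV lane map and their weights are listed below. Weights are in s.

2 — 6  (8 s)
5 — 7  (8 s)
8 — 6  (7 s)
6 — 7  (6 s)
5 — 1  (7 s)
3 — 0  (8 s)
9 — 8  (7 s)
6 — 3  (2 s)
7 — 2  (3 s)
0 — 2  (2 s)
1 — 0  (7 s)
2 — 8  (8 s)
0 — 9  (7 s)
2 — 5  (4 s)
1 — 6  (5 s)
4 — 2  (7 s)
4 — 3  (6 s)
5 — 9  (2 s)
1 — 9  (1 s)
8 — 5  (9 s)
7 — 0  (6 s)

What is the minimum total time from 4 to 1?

13 s

Running Dijkstra from 4:
4: 0
3: 6  (via 4)
2: 7  (via 4)
6: 8  (via 3)
0: 9  (via 2)
7: 10  (via 2)
5: 11  (via 2)
1: 13  (via 6)
Shortest route: 4 → 3 → 6 → 1 = 13 s.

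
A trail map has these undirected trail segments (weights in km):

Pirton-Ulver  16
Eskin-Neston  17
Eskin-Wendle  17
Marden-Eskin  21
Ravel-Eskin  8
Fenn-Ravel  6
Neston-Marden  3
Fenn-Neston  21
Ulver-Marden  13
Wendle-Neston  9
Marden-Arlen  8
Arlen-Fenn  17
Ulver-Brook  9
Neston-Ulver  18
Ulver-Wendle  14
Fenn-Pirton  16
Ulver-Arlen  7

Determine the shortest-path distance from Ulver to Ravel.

Compare a few routes:
Ulver–Pirton–Fenn–Ravel: 16+16+6 = 38
Ulver–Wendle–Eskin–Ravel: 14+17+8 = 39
Ulver–Arlen–Fenn–Ravel: 7+17+6 = 30
Cheapest is Ulver–Arlen–Fenn–Ravel at 30 km.

30 km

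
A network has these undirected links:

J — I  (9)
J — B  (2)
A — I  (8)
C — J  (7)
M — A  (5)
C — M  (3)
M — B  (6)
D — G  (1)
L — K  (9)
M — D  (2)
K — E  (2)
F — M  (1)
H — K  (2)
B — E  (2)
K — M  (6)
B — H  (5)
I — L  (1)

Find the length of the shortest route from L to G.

17

Enumerating some paths:
L → K → E → B → M → D → G: 9+2+2+6+2+1 = 22
L → I → J → B → M → D → G: 1+9+2+6+2+1 = 21
L → I → A → M → D → G: 1+8+5+2+1 = 17
L → K → M → D → G: 9+6+2+1 = 18
The minimum is 17 via L → I → A → M → D → G.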